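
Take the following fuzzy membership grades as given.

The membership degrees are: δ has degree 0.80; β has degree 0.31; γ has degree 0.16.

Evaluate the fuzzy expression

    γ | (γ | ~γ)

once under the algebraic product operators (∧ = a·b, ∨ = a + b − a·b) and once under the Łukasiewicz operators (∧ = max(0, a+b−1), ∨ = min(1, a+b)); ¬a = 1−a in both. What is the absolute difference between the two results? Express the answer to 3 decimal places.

Under algebraic product:
  ~γ = 1 − 0.1600 = 0.8400
  γ | ~γ = a + b − a·b on (0.1600, 0.8400) = 0.8656
  γ | (γ | ~γ) = a + b − a·b on (0.1600, 0.8656) = 0.8871
  → value = 0.8871
Under Łukasiewicz:
  ~γ = 1 − 0.16 = 0.84
  γ | ~γ = min(1, a+b) on (0.16, 0.84) = 1.00
  γ | (γ | ~γ) = min(1, a+b) on (0.16, 1.00) = 1.00
  → value = 1.0000
|0.8871 − 1.0000| = 0.113

0.113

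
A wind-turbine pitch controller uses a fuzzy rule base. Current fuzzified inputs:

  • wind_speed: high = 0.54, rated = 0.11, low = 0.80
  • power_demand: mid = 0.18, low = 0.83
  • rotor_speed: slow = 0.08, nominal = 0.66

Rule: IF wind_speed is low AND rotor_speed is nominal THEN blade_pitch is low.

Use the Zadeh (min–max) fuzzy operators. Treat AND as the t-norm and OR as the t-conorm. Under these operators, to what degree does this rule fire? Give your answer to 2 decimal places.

0.66

firing strength: low=0.80, nominal=0.66; AND[min(a, b)] → w = 0.66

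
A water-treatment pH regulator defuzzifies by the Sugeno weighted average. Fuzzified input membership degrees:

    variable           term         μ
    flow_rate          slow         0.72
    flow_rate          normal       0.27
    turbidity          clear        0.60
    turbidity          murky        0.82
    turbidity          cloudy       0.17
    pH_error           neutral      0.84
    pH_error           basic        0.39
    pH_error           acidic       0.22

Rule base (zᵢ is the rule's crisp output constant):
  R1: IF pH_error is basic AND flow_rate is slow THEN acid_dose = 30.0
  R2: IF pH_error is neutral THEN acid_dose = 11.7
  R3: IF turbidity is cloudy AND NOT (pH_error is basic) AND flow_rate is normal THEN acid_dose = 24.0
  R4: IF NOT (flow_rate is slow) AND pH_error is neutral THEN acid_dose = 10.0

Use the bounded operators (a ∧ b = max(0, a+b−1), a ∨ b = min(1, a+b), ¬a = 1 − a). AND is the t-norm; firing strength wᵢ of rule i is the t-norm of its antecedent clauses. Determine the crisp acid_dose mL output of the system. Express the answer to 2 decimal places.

13.39

R1 (z=30.0): basic=0.39, slow=0.72; AND[max(0, a+b−1)] → w = 0.11
R2 (z=11.7): neutral=0.84 → w = 0.84
R3 (z=24.0): cloudy=0.17, ¬basic=1−0.39=0.61, normal=0.27; AND[max(0, a+b−1)] → w = 0.00
R4 (z=10.0): ¬slow=1−0.72=0.28, neutral=0.84; AND[max(0, a+b−1)] → w = 0.12
Weighted average = (0.11·30.0 + 0.84·11.7 + 0.00·24.0 + 0.12·10.0) / (0.11 + 0.84 + 0.00 + 0.12)
  = 14.3280 / 1.0700 = 13.39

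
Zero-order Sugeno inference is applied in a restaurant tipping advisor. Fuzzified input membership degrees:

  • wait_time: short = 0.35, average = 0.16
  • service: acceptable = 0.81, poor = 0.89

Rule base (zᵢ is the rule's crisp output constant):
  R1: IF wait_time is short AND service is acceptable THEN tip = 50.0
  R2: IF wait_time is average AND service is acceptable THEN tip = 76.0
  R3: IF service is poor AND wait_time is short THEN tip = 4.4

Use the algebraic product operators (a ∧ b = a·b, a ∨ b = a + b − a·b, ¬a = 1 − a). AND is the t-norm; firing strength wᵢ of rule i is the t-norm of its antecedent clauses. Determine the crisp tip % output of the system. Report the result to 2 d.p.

35.05

R1 (z=50.0): short=0.35, acceptable=0.81; AND[a·b] → w = 0.2835
R2 (z=76.0): average=0.16, acceptable=0.81; AND[a·b] → w = 0.1296
R3 (z=4.4): poor=0.89, short=0.35; AND[a·b] → w = 0.3115
Weighted average = (0.2835·50.0 + 0.1296·76.0 + 0.3115·4.4) / (0.2835 + 0.1296 + 0.3115)
  = 25.3952 / 0.7246 = 35.05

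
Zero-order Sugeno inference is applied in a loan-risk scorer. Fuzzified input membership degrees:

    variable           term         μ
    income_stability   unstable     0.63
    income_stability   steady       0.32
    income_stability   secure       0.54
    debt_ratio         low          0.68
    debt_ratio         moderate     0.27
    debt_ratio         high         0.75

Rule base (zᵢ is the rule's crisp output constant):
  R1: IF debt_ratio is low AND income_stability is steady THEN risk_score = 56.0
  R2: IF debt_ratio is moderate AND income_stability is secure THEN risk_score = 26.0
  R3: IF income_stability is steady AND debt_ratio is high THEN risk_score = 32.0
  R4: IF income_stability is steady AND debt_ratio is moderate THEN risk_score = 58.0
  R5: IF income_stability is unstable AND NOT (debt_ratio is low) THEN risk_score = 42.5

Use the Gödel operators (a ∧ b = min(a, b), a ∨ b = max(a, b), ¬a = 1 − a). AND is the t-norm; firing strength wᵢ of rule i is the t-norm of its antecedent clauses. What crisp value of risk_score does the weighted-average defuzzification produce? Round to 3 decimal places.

R1 (z=56.0): low=0.68, steady=0.32; AND[min(a, b)] → w = 0.32
R2 (z=26.0): moderate=0.27, secure=0.54; AND[min(a, b)] → w = 0.27
R3 (z=32.0): steady=0.32, high=0.75; AND[min(a, b)] → w = 0.32
R4 (z=58.0): steady=0.32, moderate=0.27; AND[min(a, b)] → w = 0.27
R5 (z=42.5): unstable=0.63, ¬low=1−0.68=0.32; AND[min(a, b)] → w = 0.32
Weighted average = (0.32·56.0 + 0.27·26.0 + 0.32·32.0 + 0.27·58.0 + 0.32·42.5) / (0.32 + 0.27 + 0.32 + 0.27 + 0.32)
  = 64.4400 / 1.5000 = 42.960

42.960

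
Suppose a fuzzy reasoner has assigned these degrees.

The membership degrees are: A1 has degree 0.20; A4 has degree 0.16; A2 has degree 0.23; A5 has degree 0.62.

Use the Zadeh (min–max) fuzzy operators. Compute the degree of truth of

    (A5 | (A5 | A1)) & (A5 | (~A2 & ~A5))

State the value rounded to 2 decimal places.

A5 | A1 = max(a, b) on (0.62, 0.20) = 0.62
A5 | (A5 | A1) = max(a, b) on (0.62, 0.62) = 0.62
~A2 = 1 − 0.23 = 0.77
~A5 = 1 − 0.62 = 0.38
~A2 & ~A5 = min(a, b) on (0.77, 0.38) = 0.38
A5 | (~A2 & ~A5) = max(a, b) on (0.62, 0.38) = 0.62
(A5 | (A5 | A1)) & (A5 | (~A2 & ~A5)) = min(a, b) on (0.62, 0.62) = 0.62

0.62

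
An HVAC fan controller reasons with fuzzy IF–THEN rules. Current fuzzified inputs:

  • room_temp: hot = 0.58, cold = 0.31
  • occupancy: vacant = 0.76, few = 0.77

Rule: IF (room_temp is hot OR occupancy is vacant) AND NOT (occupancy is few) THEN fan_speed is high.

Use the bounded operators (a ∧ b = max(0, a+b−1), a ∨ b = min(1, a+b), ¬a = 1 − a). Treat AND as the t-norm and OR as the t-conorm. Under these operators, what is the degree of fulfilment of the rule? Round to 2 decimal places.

firing strength: (hot=0.58 OR vacant=0.76) = 1.00; AND[max(0, a+b−1)] with ¬few=1−0.77=0.23 → w = 0.23

0.23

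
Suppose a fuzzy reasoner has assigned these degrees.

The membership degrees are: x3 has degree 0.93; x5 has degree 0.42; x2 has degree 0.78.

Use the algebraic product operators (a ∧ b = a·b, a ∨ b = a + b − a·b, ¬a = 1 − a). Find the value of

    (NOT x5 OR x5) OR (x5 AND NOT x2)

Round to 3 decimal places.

NOT x5 = 1 − 0.4200 = 0.5800
NOT x5 OR x5 = a + b − a·b on (0.5800, 0.4200) = 0.7564
NOT x2 = 1 − 0.7800 = 0.2200
x5 AND NOT x2 = a·b on (0.4200, 0.2200) = 0.0924
(NOT x5 OR x5) OR (x5 AND NOT x2) = a + b − a·b on (0.7564, 0.0924) = 0.7789

0.779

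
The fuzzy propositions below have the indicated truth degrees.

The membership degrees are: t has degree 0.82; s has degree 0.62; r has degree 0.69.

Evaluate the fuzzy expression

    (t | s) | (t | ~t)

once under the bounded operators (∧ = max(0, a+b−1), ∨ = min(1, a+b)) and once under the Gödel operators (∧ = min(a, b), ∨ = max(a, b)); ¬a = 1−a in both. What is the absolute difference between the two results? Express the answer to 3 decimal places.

Under bounded:
  t | s = min(1, a+b) on (0.82, 0.62) = 1.00
  ~t = 1 − 0.82 = 0.18
  t | ~t = min(1, a+b) on (0.82, 0.18) = 1.00
  (t | s) | (t | ~t) = min(1, a+b) on (1.00, 1.00) = 1.00
  → value = 1.0000
Under Gödel:
  t | s = max(a, b) on (0.82, 0.62) = 0.82
  ~t = 1 − 0.82 = 0.18
  t | ~t = max(a, b) on (0.82, 0.18) = 0.82
  (t | s) | (t | ~t) = max(a, b) on (0.82, 0.82) = 0.82
  → value = 0.8200
|1.0000 − 0.8200| = 0.180

0.180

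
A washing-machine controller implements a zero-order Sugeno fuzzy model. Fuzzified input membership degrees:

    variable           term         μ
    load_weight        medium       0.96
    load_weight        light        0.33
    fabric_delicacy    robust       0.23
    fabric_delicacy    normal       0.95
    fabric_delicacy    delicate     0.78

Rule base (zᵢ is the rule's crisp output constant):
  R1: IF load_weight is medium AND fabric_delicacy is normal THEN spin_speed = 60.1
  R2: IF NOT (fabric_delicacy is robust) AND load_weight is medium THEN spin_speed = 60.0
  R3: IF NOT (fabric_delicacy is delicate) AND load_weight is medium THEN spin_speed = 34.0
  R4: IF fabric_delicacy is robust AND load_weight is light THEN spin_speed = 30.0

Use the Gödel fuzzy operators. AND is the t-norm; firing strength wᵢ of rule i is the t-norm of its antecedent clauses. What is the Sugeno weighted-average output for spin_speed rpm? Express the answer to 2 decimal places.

R1 (z=60.1): medium=0.96, normal=0.95; AND[min(a, b)] → w = 0.95
R2 (z=60.0): ¬robust=1−0.23=0.77, medium=0.96; AND[min(a, b)] → w = 0.77
R3 (z=34.0): ¬delicate=1−0.78=0.22, medium=0.96; AND[min(a, b)] → w = 0.22
R4 (z=30.0): robust=0.23, light=0.33; AND[min(a, b)] → w = 0.23
Weighted average = (0.95·60.1 + 0.77·60.0 + 0.22·34.0 + 0.23·30.0) / (0.95 + 0.77 + 0.22 + 0.23)
  = 117.6750 / 2.1700 = 54.23

54.23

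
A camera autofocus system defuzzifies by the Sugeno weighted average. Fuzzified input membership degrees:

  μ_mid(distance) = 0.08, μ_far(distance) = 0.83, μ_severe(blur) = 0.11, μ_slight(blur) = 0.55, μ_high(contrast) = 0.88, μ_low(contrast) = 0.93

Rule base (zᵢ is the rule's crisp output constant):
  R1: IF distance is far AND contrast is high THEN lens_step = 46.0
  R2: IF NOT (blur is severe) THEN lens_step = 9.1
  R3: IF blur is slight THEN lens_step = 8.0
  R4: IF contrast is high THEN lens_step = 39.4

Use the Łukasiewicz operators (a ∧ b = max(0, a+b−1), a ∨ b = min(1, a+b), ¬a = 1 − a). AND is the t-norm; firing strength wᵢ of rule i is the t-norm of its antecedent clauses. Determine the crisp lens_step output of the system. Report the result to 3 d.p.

26.347

R1 (z=46.0): far=0.83, high=0.88; AND[max(0, a+b−1)] → w = 0.71
R2 (z=9.1): ¬severe=1−0.11=0.89 → w = 0.89
R3 (z=8.0): slight=0.55 → w = 0.55
R4 (z=39.4): high=0.88 → w = 0.88
Weighted average = (0.71·46.0 + 0.89·9.1 + 0.55·8.0 + 0.88·39.4) / (0.71 + 0.89 + 0.55 + 0.88)
  = 79.8310 / 3.0300 = 26.347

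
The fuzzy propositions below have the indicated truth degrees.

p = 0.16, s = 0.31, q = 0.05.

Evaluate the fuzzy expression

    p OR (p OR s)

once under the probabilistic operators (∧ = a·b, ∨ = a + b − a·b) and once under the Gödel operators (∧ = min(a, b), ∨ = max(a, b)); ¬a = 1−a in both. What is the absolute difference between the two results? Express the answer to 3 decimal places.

0.203

Under probabilistic:
  p OR s = a + b − a·b on (0.1600, 0.3100) = 0.4204
  p OR (p OR s) = a + b − a·b on (0.1600, 0.4204) = 0.5131
  → value = 0.5131
Under Gödel:
  p OR s = max(a, b) on (0.16, 0.31) = 0.31
  p OR (p OR s) = max(a, b) on (0.16, 0.31) = 0.31
  → value = 0.3100
|0.5131 − 0.3100| = 0.203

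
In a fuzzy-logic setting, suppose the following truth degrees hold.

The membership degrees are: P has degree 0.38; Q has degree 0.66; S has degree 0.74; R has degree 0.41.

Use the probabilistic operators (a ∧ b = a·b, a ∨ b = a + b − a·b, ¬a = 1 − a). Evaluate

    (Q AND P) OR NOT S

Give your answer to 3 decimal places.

0.446

Q AND P = a·b on (0.6600, 0.3800) = 0.2508
NOT S = 1 − 0.7400 = 0.2600
(Q AND P) OR NOT S = a + b − a·b on (0.2508, 0.2600) = 0.4456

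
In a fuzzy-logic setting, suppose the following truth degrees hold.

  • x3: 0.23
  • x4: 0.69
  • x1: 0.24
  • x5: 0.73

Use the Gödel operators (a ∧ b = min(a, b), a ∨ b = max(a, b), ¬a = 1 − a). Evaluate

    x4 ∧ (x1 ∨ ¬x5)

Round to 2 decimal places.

¬x5 = 1 − 0.73 = 0.27
x1 ∨ ¬x5 = max(a, b) on (0.24, 0.27) = 0.27
x4 ∧ (x1 ∨ ¬x5) = min(a, b) on (0.69, 0.27) = 0.27

0.27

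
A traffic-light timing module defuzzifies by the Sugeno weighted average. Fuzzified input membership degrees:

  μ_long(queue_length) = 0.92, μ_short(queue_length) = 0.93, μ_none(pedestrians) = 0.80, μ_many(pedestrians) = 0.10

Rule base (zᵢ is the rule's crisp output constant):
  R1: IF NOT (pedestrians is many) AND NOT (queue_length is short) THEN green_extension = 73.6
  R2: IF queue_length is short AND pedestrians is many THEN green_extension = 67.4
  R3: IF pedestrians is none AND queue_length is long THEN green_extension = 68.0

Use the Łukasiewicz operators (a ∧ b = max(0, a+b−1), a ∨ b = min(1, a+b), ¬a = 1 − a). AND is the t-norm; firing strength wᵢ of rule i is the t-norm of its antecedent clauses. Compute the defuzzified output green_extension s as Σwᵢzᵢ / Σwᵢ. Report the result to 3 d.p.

R1 (z=73.6): ¬many=1−0.10=0.90, ¬short=1−0.93=0.07; AND[max(0, a+b−1)] → w = 0.00
R2 (z=67.4): short=0.93, many=0.10; AND[max(0, a+b−1)] → w = 0.03
R3 (z=68.0): none=0.80, long=0.92; AND[max(0, a+b−1)] → w = 0.72
Weighted average = (0.00·73.6 + 0.03·67.4 + 0.72·68.0) / (0.00 + 0.03 + 0.72)
  = 50.9820 / 0.7500 = 67.976

67.976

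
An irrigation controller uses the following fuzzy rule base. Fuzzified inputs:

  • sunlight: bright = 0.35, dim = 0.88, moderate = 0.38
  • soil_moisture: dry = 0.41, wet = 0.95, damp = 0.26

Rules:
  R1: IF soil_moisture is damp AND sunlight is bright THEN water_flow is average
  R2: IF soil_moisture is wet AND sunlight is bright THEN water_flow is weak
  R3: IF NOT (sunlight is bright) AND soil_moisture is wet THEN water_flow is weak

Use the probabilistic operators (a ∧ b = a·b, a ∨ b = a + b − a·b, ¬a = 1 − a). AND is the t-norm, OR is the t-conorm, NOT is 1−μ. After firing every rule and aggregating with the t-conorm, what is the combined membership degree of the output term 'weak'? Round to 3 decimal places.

R1: damp=0.26, bright=0.35; AND[a·b] → w = 0.0910
R2: wet=0.95, bright=0.35; AND[a·b] → w = 0.3325
R3: ¬bright=1−0.35=0.65, wet=0.95; AND[a·b] → w = 0.6175
Rules with consequent 'weak': {R2, R3} → strengths 0.3325, 0.6175
Aggregate via t-conorm [a + b − a·b]: 0.7447

0.745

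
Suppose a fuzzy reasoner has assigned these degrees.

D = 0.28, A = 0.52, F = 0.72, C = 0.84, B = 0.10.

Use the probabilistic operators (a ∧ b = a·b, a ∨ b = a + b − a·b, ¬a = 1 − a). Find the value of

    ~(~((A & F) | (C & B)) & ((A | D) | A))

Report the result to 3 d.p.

0.522

A & F = a·b on (0.5200, 0.7200) = 0.3744
C & B = a·b on (0.8400, 0.1000) = 0.0840
(A & F) | (C & B) = a + b − a·b on (0.3744, 0.0840) = 0.4270
~((A & F) | (C & B)) = 1 − 0.4270 = 0.5730
A | D = a + b − a·b on (0.5200, 0.2800) = 0.6544
(A | D) | A = a + b − a·b on (0.6544, 0.5200) = 0.8341
~((A & F) | (C & B)) & ((A | D) | A) = a·b on (0.5730, 0.8341) = 0.4780
~(~((A & F) | (C & B)) & ((A | D) | A)) = 1 − 0.4780 = 0.5220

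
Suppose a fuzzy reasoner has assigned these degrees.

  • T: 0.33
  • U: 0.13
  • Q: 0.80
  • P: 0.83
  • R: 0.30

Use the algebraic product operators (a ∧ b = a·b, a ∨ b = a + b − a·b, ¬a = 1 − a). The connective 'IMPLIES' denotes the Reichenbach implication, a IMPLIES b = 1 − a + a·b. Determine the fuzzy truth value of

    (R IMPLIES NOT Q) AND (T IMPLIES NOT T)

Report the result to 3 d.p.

NOT Q = 1 − 0.8000 = 0.2000
R IMPLIES NOT Q  [Reichenbach: 1 − a + a·b] with a=0.3000, b=0.2000 → 0.7600
NOT T = 1 − 0.3300 = 0.6700
T IMPLIES NOT T  [Reichenbach: 1 − a + a·b] with a=0.3300, b=0.6700 → 0.8911
(R IMPLIES NOT Q) AND (T IMPLIES NOT T) = a·b on (0.7600, 0.8911) = 0.6772

0.677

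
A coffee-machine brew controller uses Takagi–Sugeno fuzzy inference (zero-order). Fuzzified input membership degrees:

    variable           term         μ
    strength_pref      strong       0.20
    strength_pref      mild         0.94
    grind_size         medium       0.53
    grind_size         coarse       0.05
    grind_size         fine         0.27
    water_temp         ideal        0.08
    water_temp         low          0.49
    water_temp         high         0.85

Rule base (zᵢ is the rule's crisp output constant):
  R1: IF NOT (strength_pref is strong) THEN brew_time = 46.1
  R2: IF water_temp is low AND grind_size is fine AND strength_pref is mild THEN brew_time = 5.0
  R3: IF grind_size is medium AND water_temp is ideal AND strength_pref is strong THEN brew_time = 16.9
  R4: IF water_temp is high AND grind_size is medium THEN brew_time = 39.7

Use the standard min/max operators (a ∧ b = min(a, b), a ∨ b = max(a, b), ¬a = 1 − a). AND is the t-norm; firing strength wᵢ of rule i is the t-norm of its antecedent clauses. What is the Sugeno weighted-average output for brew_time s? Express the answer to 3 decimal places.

36.085

R1 (z=46.1): ¬strong=1−0.20=0.80 → w = 0.80
R2 (z=5.0): low=0.49, fine=0.27, mild=0.94; AND[min(a, b)] → w = 0.27
R3 (z=16.9): medium=0.53, ideal=0.08, strong=0.20; AND[min(a, b)] → w = 0.08
R4 (z=39.7): high=0.85, medium=0.53; AND[min(a, b)] → w = 0.53
Weighted average = (0.80·46.1 + 0.27·5.0 + 0.08·16.9 + 0.53·39.7) / (0.80 + 0.27 + 0.08 + 0.53)
  = 60.6230 / 1.6800 = 36.085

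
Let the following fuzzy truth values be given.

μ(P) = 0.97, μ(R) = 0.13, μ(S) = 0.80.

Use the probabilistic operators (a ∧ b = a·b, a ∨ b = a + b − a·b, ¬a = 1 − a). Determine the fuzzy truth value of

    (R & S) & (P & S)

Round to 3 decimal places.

R & S = a·b on (0.1300, 0.8000) = 0.1040
P & S = a·b on (0.9700, 0.8000) = 0.7760
(R & S) & (P & S) = a·b on (0.1040, 0.7760) = 0.0807

0.081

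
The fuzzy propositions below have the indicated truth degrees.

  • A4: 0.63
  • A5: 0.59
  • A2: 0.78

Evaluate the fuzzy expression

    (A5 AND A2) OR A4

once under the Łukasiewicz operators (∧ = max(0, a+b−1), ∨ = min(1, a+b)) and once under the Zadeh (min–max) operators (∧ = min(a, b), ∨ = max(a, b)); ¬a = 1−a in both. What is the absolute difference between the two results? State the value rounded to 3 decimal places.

Under Łukasiewicz:
  A5 AND A2 = max(0, a+b−1) on (0.59, 0.78) = 0.37
  (A5 AND A2) OR A4 = min(1, a+b) on (0.37, 0.63) = 1.00
  → value = 1.0000
Under Zadeh (min–max):
  A5 AND A2 = min(a, b) on (0.59, 0.78) = 0.59
  (A5 AND A2) OR A4 = max(a, b) on (0.59, 0.63) = 0.63
  → value = 0.6300
|1.0000 − 0.6300| = 0.370

0.370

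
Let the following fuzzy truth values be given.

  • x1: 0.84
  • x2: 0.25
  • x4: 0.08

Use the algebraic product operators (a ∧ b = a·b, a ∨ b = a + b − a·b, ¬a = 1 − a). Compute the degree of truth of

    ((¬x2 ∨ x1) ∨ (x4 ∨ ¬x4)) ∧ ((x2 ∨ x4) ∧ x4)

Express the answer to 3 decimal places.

0.025

¬x2 = 1 − 0.2500 = 0.7500
¬x2 ∨ x1 = a + b − a·b on (0.7500, 0.8400) = 0.9600
¬x4 = 1 − 0.0800 = 0.9200
x4 ∨ ¬x4 = a + b − a·b on (0.0800, 0.9200) = 0.9264
(¬x2 ∨ x1) ∨ (x4 ∨ ¬x4) = a + b − a·b on (0.9600, 0.9264) = 0.9971
x2 ∨ x4 = a + b − a·b on (0.2500, 0.0800) = 0.3100
(x2 ∨ x4) ∧ x4 = a·b on (0.3100, 0.0800) = 0.0248
((¬x2 ∨ x1) ∨ (x4 ∨ ¬x4)) ∧ ((x2 ∨ x4) ∧ x4) = a·b on (0.9971, 0.0248) = 0.0247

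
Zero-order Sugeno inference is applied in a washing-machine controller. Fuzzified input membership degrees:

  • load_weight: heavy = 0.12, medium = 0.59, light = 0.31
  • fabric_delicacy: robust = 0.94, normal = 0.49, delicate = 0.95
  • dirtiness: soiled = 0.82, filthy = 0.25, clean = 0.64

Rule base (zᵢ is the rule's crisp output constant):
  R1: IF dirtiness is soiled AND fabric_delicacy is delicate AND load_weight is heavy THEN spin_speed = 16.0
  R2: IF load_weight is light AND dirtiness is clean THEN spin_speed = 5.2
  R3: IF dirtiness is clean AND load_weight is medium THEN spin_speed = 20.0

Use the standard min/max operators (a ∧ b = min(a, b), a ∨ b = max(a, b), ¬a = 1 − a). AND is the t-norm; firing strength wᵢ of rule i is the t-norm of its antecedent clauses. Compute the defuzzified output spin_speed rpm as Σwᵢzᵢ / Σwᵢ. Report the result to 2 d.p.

R1 (z=16.0): soiled=0.82, delicate=0.95, heavy=0.12; AND[min(a, b)] → w = 0.12
R2 (z=5.2): light=0.31, clean=0.64; AND[min(a, b)] → w = 0.31
R3 (z=20.0): clean=0.64, medium=0.59; AND[min(a, b)] → w = 0.59
Weighted average = (0.12·16.0 + 0.31·5.2 + 0.59·20.0) / (0.12 + 0.31 + 0.59)
  = 15.3320 / 1.0200 = 15.03

15.03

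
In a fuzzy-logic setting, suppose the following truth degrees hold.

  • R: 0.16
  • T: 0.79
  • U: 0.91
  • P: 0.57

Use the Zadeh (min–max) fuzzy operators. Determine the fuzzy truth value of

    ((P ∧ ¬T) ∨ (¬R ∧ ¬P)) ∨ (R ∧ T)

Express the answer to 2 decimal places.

¬T = 1 − 0.79 = 0.21
P ∧ ¬T = min(a, b) on (0.57, 0.21) = 0.21
¬R = 1 − 0.16 = 0.84
¬P = 1 − 0.57 = 0.43
¬R ∧ ¬P = min(a, b) on (0.84, 0.43) = 0.43
(P ∧ ¬T) ∨ (¬R ∧ ¬P) = max(a, b) on (0.21, 0.43) = 0.43
R ∧ T = min(a, b) on (0.16, 0.79) = 0.16
((P ∧ ¬T) ∨ (¬R ∧ ¬P)) ∨ (R ∧ T) = max(a, b) on (0.43, 0.16) = 0.43

0.43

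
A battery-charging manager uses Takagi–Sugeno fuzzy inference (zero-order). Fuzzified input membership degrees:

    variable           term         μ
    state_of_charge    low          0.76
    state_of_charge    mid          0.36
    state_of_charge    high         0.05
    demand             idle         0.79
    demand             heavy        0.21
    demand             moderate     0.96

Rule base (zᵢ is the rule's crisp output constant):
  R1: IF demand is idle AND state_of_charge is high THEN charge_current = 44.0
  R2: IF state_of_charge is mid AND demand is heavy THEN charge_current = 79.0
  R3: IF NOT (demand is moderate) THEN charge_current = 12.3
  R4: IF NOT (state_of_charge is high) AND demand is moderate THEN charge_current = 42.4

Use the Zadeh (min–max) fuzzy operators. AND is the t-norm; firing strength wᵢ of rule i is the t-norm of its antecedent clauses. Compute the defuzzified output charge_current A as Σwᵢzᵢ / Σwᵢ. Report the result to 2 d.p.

47.65

R1 (z=44.0): idle=0.79, high=0.05; AND[min(a, b)] → w = 0.05
R2 (z=79.0): mid=0.36, heavy=0.21; AND[min(a, b)] → w = 0.21
R3 (z=12.3): ¬moderate=1−0.96=0.04 → w = 0.04
R4 (z=42.4): ¬high=1−0.05=0.95, moderate=0.96; AND[min(a, b)] → w = 0.95
Weighted average = (0.05·44.0 + 0.21·79.0 + 0.04·12.3 + 0.95·42.4) / (0.05 + 0.21 + 0.04 + 0.95)
  = 59.5620 / 1.2500 = 47.65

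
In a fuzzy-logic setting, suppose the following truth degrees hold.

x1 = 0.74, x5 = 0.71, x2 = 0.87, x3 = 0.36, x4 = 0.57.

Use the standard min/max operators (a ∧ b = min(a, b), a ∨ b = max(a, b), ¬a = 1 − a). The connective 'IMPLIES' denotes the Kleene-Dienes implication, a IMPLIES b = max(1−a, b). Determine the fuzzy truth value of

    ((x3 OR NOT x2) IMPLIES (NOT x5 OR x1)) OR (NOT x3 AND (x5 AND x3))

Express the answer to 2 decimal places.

NOT x2 = 1 − 0.87 = 0.13
x3 OR NOT x2 = max(a, b) on (0.36, 0.13) = 0.36
NOT x5 = 1 − 0.71 = 0.29
NOT x5 OR x1 = max(a, b) on (0.29, 0.74) = 0.74
(x3 OR NOT x2) IMPLIES (NOT x5 OR x1)  [Kleene-Dienes: max(1−a, b)] with a=0.36, b=0.74 → 0.74
NOT x3 = 1 − 0.36 = 0.64
x5 AND x3 = min(a, b) on (0.71, 0.36) = 0.36
NOT x3 AND (x5 AND x3) = min(a, b) on (0.64, 0.36) = 0.36
((x3 OR NOT x2) IMPLIES (NOT x5 OR x1)) OR (NOT x3 AND (x5 AND x3)) = max(a, b) on (0.74, 0.36) = 0.74

0.74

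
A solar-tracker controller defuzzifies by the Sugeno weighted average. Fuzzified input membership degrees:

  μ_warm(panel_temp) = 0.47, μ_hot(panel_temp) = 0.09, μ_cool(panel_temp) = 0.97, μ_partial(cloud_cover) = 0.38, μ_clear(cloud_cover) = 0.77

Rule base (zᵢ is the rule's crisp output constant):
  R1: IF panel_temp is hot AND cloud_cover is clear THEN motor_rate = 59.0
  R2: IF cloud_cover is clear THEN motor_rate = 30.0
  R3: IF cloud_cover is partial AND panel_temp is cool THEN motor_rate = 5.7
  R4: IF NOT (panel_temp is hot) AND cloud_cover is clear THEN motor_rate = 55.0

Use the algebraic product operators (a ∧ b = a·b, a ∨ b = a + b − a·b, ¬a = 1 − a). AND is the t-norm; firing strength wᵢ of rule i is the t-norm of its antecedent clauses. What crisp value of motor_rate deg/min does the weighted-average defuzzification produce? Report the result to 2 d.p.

35.54

R1 (z=59.0): hot=0.09, clear=0.77; AND[a·b] → w = 0.0693
R2 (z=30.0): clear=0.77 → w = 0.7700
R3 (z=5.7): partial=0.38, cool=0.97; AND[a·b] → w = 0.3686
R4 (z=55.0): ¬hot=1−0.09=0.91, clear=0.77; AND[a·b] → w = 0.7007
Weighted average = (0.0693·59.0 + 0.7700·30.0 + 0.3686·5.7 + 0.7007·55.0) / (0.0693 + 0.7700 + 0.3686 + 0.7007)
  = 67.8282 / 1.9086 = 35.54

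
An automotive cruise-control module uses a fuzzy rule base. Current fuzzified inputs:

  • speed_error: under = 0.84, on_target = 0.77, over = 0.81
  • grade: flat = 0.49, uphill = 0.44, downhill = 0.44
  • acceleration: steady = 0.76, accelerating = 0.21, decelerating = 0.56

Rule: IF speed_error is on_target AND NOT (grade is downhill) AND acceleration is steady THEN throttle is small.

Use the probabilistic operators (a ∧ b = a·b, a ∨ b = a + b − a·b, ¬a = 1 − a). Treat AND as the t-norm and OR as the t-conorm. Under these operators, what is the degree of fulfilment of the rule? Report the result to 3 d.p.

firing strength: on_target=0.77, ¬downhill=1−0.44=0.56, steady=0.76; AND[a·b] → w = 0.3277

0.328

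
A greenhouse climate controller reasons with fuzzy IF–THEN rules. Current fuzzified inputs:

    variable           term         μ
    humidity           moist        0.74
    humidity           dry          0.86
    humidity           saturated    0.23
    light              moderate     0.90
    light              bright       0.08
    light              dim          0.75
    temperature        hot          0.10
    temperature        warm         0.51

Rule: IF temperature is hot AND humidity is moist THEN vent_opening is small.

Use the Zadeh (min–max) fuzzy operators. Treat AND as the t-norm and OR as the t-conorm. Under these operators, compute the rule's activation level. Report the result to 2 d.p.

0.10

firing strength: hot=0.10, moist=0.74; AND[min(a, b)] → w = 0.10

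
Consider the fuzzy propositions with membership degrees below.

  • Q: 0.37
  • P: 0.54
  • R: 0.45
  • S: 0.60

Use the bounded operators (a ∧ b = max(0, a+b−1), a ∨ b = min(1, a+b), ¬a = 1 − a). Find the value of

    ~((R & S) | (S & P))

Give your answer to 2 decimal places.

R & S = max(0, a+b−1) on (0.45, 0.60) = 0.05
S & P = max(0, a+b−1) on (0.60, 0.54) = 0.14
(R & S) | (S & P) = min(1, a+b) on (0.05, 0.14) = 0.19
~((R & S) | (S & P)) = 1 − 0.19 = 0.81

0.81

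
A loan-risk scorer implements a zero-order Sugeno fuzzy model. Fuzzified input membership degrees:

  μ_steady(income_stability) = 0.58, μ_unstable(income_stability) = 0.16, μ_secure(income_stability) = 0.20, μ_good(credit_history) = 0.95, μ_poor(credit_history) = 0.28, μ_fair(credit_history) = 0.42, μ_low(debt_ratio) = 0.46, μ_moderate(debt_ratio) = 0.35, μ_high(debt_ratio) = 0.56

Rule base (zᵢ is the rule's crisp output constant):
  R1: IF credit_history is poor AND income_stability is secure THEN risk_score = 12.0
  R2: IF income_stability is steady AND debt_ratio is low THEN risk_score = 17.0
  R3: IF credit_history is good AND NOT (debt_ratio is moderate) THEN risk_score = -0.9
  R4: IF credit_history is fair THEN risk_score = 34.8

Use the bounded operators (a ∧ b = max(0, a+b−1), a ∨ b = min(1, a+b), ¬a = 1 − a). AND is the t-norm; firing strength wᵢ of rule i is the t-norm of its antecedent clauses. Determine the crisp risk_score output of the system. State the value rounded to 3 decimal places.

13.921

R1 (z=12.0): poor=0.28, secure=0.20; AND[max(0, a+b−1)] → w = 0.00
R2 (z=17.0): steady=0.58, low=0.46; AND[max(0, a+b−1)] → w = 0.04
R3 (z=-0.9): good=0.95, ¬moderate=1−0.35=0.65; AND[max(0, a+b−1)] → w = 0.60
R4 (z=34.8): fair=0.42 → w = 0.42
Weighted average = (0.00·12.0 + 0.04·17.0 + 0.60·-0.9 + 0.42·34.8) / (0.00 + 0.04 + 0.60 + 0.42)
  = 14.7560 / 1.0600 = 13.921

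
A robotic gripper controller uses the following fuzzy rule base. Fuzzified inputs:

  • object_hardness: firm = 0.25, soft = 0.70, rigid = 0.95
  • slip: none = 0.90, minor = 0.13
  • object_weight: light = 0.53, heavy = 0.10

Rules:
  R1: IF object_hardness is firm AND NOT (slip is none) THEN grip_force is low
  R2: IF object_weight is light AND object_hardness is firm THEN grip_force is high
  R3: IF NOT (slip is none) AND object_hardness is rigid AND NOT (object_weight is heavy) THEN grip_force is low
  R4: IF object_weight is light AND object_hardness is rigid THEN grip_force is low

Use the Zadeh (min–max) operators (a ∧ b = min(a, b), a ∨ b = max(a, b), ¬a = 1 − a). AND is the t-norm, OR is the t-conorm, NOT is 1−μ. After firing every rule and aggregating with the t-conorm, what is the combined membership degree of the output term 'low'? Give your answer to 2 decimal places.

0.53

R1: firm=0.25, ¬none=1−0.90=0.10; AND[min(a, b)] → w = 0.10
R2: light=0.53, firm=0.25; AND[min(a, b)] → w = 0.25
R3: ¬none=1−0.90=0.10, rigid=0.95, ¬heavy=1−0.10=0.90; AND[min(a, b)] → w = 0.10
R4: light=0.53, rigid=0.95; AND[min(a, b)] → w = 0.53
Rules with consequent 'low': {R1, R3, R4} → strengths 0.10, 0.10, 0.53
Aggregate via t-conorm [max(a, b)]: 0.53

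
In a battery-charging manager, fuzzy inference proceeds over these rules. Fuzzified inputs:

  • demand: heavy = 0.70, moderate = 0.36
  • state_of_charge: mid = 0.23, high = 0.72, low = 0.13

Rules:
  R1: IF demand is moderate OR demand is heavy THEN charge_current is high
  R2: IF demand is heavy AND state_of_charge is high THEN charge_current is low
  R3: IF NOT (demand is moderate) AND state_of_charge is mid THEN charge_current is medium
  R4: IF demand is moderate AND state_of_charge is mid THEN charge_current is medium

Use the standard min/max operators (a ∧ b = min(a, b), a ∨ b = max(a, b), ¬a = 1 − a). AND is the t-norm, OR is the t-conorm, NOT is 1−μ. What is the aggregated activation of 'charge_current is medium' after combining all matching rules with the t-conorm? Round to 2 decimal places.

R1: moderate=0.36, heavy=0.70; OR[max(a, b)] → w = 0.70
R2: heavy=0.70, high=0.72; AND[min(a, b)] → w = 0.70
R3: ¬moderate=1−0.36=0.64, mid=0.23; AND[min(a, b)] → w = 0.23
R4: moderate=0.36, mid=0.23; AND[min(a, b)] → w = 0.23
Rules with consequent 'medium': {R3, R4} → strengths 0.23, 0.23
Aggregate via t-conorm [max(a, b)]: 0.23

0.23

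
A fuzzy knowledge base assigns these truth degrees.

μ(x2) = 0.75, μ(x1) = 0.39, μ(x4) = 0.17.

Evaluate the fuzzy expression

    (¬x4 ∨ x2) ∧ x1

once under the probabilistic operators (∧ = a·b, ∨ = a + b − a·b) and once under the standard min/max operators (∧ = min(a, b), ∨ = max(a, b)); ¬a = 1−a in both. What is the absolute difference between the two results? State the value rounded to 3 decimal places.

0.017

Under probabilistic:
  ¬x4 = 1 − 0.1700 = 0.8300
  ¬x4 ∨ x2 = a + b − a·b on (0.8300, 0.7500) = 0.9575
  (¬x4 ∨ x2) ∧ x1 = a·b on (0.9575, 0.3900) = 0.3734
  → value = 0.3734
Under standard min/max:
  ¬x4 = 1 − 0.17 = 0.83
  ¬x4 ∨ x2 = max(a, b) on (0.83, 0.75) = 0.83
  (¬x4 ∨ x2) ∧ x1 = min(a, b) on (0.83, 0.39) = 0.39
  → value = 0.3900
|0.3734 − 0.3900| = 0.017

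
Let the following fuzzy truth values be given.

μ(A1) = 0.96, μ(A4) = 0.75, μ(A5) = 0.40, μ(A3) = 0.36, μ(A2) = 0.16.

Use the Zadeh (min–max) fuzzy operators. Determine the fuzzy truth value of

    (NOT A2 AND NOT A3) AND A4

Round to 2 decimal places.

0.64

NOT A2 = 1 − 0.16 = 0.84
NOT A3 = 1 − 0.36 = 0.64
NOT A2 AND NOT A3 = min(a, b) on (0.84, 0.64) = 0.64
(NOT A2 AND NOT A3) AND A4 = min(a, b) on (0.64, 0.75) = 0.64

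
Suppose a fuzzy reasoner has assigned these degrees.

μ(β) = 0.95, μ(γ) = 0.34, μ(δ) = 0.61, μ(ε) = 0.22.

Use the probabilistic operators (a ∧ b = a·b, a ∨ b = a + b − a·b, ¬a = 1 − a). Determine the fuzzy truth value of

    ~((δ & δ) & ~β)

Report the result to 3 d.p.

δ & δ = a·b on (0.6100, 0.6100) = 0.3721
~β = 1 − 0.9500 = 0.0500
(δ & δ) & ~β = a·b on (0.3721, 0.0500) = 0.0186
~((δ & δ) & ~β) = 1 − 0.0186 = 0.9814

0.981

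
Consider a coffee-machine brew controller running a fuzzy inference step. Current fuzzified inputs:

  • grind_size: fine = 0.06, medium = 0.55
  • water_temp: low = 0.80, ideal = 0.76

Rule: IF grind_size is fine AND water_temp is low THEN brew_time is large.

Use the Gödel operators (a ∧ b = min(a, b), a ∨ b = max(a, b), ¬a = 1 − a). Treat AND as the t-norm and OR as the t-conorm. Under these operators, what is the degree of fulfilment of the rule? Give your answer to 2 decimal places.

0.06

firing strength: fine=0.06, low=0.80; AND[min(a, b)] → w = 0.06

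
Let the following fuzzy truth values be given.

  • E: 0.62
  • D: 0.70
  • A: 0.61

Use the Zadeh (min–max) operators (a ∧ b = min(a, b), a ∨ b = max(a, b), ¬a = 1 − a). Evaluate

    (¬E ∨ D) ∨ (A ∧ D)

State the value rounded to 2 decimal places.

¬E = 1 − 0.62 = 0.38
¬E ∨ D = max(a, b) on (0.38, 0.70) = 0.70
A ∧ D = min(a, b) on (0.61, 0.70) = 0.61
(¬E ∨ D) ∨ (A ∧ D) = max(a, b) on (0.70, 0.61) = 0.70

0.70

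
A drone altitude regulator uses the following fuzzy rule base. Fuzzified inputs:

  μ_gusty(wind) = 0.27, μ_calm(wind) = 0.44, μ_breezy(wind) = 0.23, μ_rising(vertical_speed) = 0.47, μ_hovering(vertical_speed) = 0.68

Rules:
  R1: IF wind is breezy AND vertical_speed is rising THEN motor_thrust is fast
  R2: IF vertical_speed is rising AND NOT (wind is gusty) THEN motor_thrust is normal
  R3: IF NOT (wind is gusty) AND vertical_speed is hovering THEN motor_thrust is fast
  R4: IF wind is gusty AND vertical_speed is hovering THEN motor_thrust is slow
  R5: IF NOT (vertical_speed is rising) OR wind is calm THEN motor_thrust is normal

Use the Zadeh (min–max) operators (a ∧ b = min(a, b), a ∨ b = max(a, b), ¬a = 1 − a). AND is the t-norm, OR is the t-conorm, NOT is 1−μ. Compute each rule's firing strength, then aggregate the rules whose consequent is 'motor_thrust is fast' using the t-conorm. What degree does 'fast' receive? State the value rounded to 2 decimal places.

0.68

R1: breezy=0.23, rising=0.47; AND[min(a, b)] → w = 0.23
R2: rising=0.47, ¬gusty=1−0.27=0.73; AND[min(a, b)] → w = 0.47
R3: ¬gusty=1−0.27=0.73, hovering=0.68; AND[min(a, b)] → w = 0.68
R4: gusty=0.27, hovering=0.68; AND[min(a, b)] → w = 0.27
R5: ¬rising=1−0.47=0.53, calm=0.44; OR[max(a, b)] → w = 0.53
Rules with consequent 'fast': {R1, R3} → strengths 0.23, 0.68
Aggregate via t-conorm [max(a, b)]: 0.68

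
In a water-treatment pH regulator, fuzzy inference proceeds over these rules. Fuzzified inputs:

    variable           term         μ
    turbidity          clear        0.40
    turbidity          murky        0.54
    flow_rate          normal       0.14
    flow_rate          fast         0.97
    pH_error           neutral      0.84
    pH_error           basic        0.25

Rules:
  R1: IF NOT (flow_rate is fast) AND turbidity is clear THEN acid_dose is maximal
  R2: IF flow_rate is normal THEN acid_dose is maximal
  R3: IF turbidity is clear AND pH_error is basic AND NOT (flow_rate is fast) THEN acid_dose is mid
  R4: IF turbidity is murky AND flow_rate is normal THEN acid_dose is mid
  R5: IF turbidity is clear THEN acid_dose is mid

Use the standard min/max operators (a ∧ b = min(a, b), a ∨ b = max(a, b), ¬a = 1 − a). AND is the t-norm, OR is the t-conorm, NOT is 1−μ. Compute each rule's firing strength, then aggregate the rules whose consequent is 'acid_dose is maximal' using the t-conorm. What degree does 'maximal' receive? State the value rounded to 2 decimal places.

0.14

R1: ¬fast=1−0.97=0.03, clear=0.40; AND[min(a, b)] → w = 0.03
R2: normal=0.14 → w = 0.14
R3: clear=0.40, basic=0.25, ¬fast=1−0.97=0.03; AND[min(a, b)] → w = 0.03
R4: murky=0.54, normal=0.14; AND[min(a, b)] → w = 0.14
R5: clear=0.40 → w = 0.40
Rules with consequent 'maximal': {R1, R2} → strengths 0.03, 0.14
Aggregate via t-conorm [max(a, b)]: 0.14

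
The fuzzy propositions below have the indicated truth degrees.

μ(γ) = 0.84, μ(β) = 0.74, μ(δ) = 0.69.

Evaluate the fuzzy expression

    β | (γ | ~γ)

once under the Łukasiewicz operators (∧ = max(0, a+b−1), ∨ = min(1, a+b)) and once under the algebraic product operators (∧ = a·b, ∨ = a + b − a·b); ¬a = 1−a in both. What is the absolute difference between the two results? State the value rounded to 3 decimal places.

Under Łukasiewicz:
  ~γ = 1 − 0.84 = 0.16
  γ | ~γ = min(1, a+b) on (0.84, 0.16) = 1.00
  β | (γ | ~γ) = min(1, a+b) on (0.74, 1.00) = 1.00
  → value = 1.0000
Under algebraic product:
  ~γ = 1 − 0.8400 = 0.1600
  γ | ~γ = a + b − a·b on (0.8400, 0.1600) = 0.8656
  β | (γ | ~γ) = a + b − a·b on (0.7400, 0.8656) = 0.9651
  → value = 0.9651
|1.0000 − 0.9651| = 0.035

0.035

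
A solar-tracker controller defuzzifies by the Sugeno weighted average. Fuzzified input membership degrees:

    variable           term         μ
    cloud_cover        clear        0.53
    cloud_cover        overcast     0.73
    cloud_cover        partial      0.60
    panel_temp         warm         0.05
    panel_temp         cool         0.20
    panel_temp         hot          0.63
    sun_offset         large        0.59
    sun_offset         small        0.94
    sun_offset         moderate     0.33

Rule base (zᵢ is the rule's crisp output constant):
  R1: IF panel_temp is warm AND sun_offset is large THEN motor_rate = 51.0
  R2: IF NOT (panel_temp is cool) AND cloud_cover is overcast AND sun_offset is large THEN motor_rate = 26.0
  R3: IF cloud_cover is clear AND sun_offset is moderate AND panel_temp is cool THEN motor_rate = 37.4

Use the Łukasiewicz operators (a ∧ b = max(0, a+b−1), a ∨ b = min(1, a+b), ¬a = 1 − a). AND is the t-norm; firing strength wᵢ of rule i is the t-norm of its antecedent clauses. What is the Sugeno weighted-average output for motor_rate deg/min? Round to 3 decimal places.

R1 (z=51.0): warm=0.05, large=0.59; AND[max(0, a+b−1)] → w = 0.00
R2 (z=26.0): ¬cool=1−0.20=0.80, overcast=0.73, large=0.59; AND[max(0, a+b−1)] → w = 0.12
R3 (z=37.4): clear=0.53, moderate=0.33, cool=0.20; AND[max(0, a+b−1)] → w = 0.00
Weighted average = (0.00·51.0 + 0.12·26.0 + 0.00·37.4) / (0.00 + 0.12 + 0.00)
  = 3.1200 / 0.1200 = 26.000

26.000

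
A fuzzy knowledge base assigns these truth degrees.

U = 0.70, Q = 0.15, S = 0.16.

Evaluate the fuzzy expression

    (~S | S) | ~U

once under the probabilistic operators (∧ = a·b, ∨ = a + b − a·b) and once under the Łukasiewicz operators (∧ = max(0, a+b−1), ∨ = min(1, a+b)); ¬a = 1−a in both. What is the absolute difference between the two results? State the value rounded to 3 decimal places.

Under probabilistic:
  ~S = 1 − 0.1600 = 0.8400
  ~S | S = a + b − a·b on (0.8400, 0.1600) = 0.8656
  ~U = 1 − 0.7000 = 0.3000
  (~S | S) | ~U = a + b − a·b on (0.8656, 0.3000) = 0.9059
  → value = 0.9059
Under Łukasiewicz:
  ~S = 1 − 0.16 = 0.84
  ~S | S = min(1, a+b) on (0.84, 0.16) = 1.00
  ~U = 1 − 0.70 = 0.30
  (~S | S) | ~U = min(1, a+b) on (1.00, 0.30) = 1.00
  → value = 1.0000
|0.9059 − 1.0000| = 0.094

0.094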